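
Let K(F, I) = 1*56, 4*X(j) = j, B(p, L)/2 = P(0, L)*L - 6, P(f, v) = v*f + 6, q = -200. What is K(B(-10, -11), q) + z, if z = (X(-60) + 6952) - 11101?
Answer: -4108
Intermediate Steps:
P(f, v) = 6 + f*v (P(f, v) = f*v + 6 = 6 + f*v)
B(p, L) = -12 + 12*L (B(p, L) = 2*((6 + 0*L)*L - 6) = 2*((6 + 0)*L - 6) = 2*(6*L - 6) = 2*(-6 + 6*L) = -12 + 12*L)
X(j) = j/4
K(F, I) = 56
z = -4164 (z = ((¼)*(-60) + 6952) - 11101 = (-15 + 6952) - 11101 = 6937 - 11101 = -4164)
K(B(-10, -11), q) + z = 56 - 4164 = -4108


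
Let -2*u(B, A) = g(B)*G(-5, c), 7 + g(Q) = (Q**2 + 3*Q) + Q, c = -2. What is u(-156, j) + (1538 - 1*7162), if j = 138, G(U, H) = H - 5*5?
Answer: 628787/2 ≈ 3.1439e+5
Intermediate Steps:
g(Q) = -7 + Q**2 + 4*Q (g(Q) = -7 + ((Q**2 + 3*Q) + Q) = -7 + (Q**2 + 4*Q) = -7 + Q**2 + 4*Q)
G(U, H) = -25 + H (G(U, H) = H - 25 = -25 + H)
u(B, A) = -189/2 + 54*B + 27*B**2/2 (u(B, A) = -(-7 + B**2 + 4*B)*(-25 - 2)/2 = -(-7 + B**2 + 4*B)*(-27)/2 = -(189 - 108*B - 27*B**2)/2 = -189/2 + 54*B + 27*B**2/2)
u(-156, j) + (1538 - 1*7162) = (-189/2 + 54*(-156) + (27/2)*(-156)**2) + (1538 - 1*7162) = (-189/2 - 8424 + (27/2)*24336) + (1538 - 7162) = (-189/2 - 8424 + 328536) - 5624 = 640035/2 - 5624 = 628787/2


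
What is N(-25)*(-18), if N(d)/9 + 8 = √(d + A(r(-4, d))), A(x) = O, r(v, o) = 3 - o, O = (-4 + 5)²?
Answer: 1296 - 324*I*√6 ≈ 1296.0 - 793.63*I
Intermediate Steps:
O = 1 (O = 1² = 1)
A(x) = 1
N(d) = -72 + 9*√(1 + d) (N(d) = -72 + 9*√(d + 1) = -72 + 9*√(1 + d))
N(-25)*(-18) = (-72 + 9*√(1 - 25))*(-18) = (-72 + 9*√(-24))*(-18) = (-72 + 9*(2*I*√6))*(-18) = (-72 + 18*I*√6)*(-18) = 1296 - 324*I*√6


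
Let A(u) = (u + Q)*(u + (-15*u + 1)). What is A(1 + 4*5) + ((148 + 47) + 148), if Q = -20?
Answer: 50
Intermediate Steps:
A(u) = (1 - 14*u)*(-20 + u) (A(u) = (u - 20)*(u + (-15*u + 1)) = (-20 + u)*(u + (1 - 15*u)) = (-20 + u)*(1 - 14*u) = (1 - 14*u)*(-20 + u))
A(1 + 4*5) + ((148 + 47) + 148) = (-20 - 14*(1 + 4*5)**2 + 281*(1 + 4*5)) + ((148 + 47) + 148) = (-20 - 14*(1 + 20)**2 + 281*(1 + 20)) + (195 + 148) = (-20 - 14*21**2 + 281*21) + 343 = (-20 - 14*441 + 5901) + 343 = (-20 - 6174 + 5901) + 343 = -293 + 343 = 50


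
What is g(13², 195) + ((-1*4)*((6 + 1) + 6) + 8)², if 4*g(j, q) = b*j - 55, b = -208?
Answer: -27463/4 ≈ -6865.8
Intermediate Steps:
g(j, q) = -55/4 - 52*j (g(j, q) = (-208*j - 55)/4 = (-55 - 208*j)/4 = -55/4 - 52*j)
g(13², 195) + ((-1*4)*((6 + 1) + 6) + 8)² = (-55/4 - 52*13²) + ((-1*4)*((6 + 1) + 6) + 8)² = (-55/4 - 52*169) + (-4*(7 + 6) + 8)² = (-55/4 - 8788) + (-4*13 + 8)² = -35207/4 + (-52 + 8)² = -35207/4 + (-44)² = -35207/4 + 1936 = -27463/4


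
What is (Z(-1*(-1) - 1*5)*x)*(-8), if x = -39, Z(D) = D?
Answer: -1248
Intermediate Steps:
(Z(-1*(-1) - 1*5)*x)*(-8) = ((-1*(-1) - 1*5)*(-39))*(-8) = ((1 - 5)*(-39))*(-8) = -4*(-39)*(-8) = 156*(-8) = -1248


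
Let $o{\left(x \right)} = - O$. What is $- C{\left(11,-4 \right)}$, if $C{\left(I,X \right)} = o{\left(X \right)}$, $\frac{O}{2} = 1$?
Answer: $2$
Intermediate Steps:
$O = 2$ ($O = 2 \cdot 1 = 2$)
$o{\left(x \right)} = -2$ ($o{\left(x \right)} = \left(-1\right) 2 = -2$)
$C{\left(I,X \right)} = -2$
$- C{\left(11,-4 \right)} = \left(-1\right) \left(-2\right) = 2$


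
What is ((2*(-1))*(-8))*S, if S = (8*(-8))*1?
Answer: -1024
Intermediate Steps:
S = -64 (S = -64*1 = -64)
((2*(-1))*(-8))*S = ((2*(-1))*(-8))*(-64) = -2*(-8)*(-64) = 16*(-64) = -1024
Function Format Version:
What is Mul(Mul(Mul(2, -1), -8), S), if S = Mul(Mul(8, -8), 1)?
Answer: -1024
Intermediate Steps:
S = -64 (S = Mul(-64, 1) = -64)
Mul(Mul(Mul(2, -1), -8), S) = Mul(Mul(Mul(2, -1), -8), -64) = Mul(Mul(-2, -8), -64) = Mul(16, -64) = -1024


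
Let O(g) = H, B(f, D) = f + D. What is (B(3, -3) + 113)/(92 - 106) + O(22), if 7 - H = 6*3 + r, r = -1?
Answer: -253/14 ≈ -18.071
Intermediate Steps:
B(f, D) = D + f
H = -10 (H = 7 - (6*3 - 1) = 7 - (18 - 1) = 7 - 1*17 = 7 - 17 = -10)
O(g) = -10
(B(3, -3) + 113)/(92 - 106) + O(22) = ((-3 + 3) + 113)/(92 - 106) - 10 = (0 + 113)/(-14) - 10 = 113*(-1/14) - 10 = -113/14 - 10 = -253/14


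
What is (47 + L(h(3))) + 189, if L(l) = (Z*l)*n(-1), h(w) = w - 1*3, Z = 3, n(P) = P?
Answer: 236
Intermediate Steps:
h(w) = -3 + w (h(w) = w - 3 = -3 + w)
L(l) = -3*l (L(l) = (3*l)*(-1) = -3*l)
(47 + L(h(3))) + 189 = (47 - 3*(-3 + 3)) + 189 = (47 - 3*0) + 189 = (47 + 0) + 189 = 47 + 189 = 236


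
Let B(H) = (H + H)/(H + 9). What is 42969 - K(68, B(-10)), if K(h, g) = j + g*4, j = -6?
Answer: 42895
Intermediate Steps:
B(H) = 2*H/(9 + H) (B(H) = (2*H)/(9 + H) = 2*H/(9 + H))
K(h, g) = -6 + 4*g (K(h, g) = -6 + g*4 = -6 + 4*g)
42969 - K(68, B(-10)) = 42969 - (-6 + 4*(2*(-10)/(9 - 10))) = 42969 - (-6 + 4*(2*(-10)/(-1))) = 42969 - (-6 + 4*(2*(-10)*(-1))) = 42969 - (-6 + 4*20) = 42969 - (-6 + 80) = 42969 - 1*74 = 42969 - 74 = 42895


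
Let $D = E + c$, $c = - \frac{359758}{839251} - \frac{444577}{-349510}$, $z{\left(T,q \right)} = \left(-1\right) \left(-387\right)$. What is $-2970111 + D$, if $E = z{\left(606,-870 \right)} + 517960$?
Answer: $- \frac{14676885560290457}{5986257490} \approx -2.4518 \cdot 10^{6}$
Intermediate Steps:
$z{\left(T,q \right)} = 387$
$c = \frac{5048421903}{5986257490}$ ($c = \left(-359758\right) \frac{1}{839251} - - \frac{63511}{49930} = - \frac{51394}{119893} + \frac{63511}{49930} = \frac{5048421903}{5986257490} \approx 0.84334$)
$E = 518347$ ($E = 387 + 517960 = 518347$)
$D = \frac{3102963659590933}{5986257490}$ ($D = 518347 + \frac{5048421903}{5986257490} = \frac{3102963659590933}{5986257490} \approx 5.1835 \cdot 10^{5}$)
$-2970111 + D = -2970111 + \frac{3102963659590933}{5986257490} = - \frac{14676885560290457}{5986257490}$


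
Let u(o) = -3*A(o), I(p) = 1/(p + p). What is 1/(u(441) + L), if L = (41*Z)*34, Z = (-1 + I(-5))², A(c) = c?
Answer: 50/18187 ≈ 0.0027492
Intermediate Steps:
I(p) = 1/(2*p)
u(o) = -3*o
Z = 121/100 (Z = (-1 + (½)/(-5))² = (-1 + (½)*(-⅕))² = (-1 - ⅒)² = (-11/10)² = 121/100 ≈ 1.2100)
L = 84337/50 (L = (41*(121/100))*34 = (4961/100)*34 = 84337/50 ≈ 1686.7)
1/(u(441) + L) = 1/(-3*441 + 84337/50) = 1/(-1323 + 84337/50) = 1/(18187/50) = 50/18187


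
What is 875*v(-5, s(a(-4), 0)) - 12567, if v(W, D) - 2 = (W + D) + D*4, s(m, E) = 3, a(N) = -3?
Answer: -2067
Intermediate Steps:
v(W, D) = 2 + W + 5*D (v(W, D) = 2 + ((W + D) + D*4) = 2 + ((D + W) + 4*D) = 2 + (W + 5*D) = 2 + W + 5*D)
875*v(-5, s(a(-4), 0)) - 12567 = 875*(2 - 5 + 5*3) - 12567 = 875*(2 - 5 + 15) - 12567 = 875*12 - 12567 = 10500 - 12567 = -2067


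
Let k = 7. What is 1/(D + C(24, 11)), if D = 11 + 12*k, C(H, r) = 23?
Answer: 1/118 ≈ 0.0084746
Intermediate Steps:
D = 95 (D = 11 + 12*7 = 11 + 84 = 95)
1/(D + C(24, 11)) = 1/(95 + 23) = 1/118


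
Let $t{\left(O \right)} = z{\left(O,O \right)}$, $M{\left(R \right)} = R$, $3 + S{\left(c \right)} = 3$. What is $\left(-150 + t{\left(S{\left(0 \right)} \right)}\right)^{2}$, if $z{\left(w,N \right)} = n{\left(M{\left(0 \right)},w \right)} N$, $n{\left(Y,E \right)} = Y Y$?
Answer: $22500$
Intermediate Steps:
$S{\left(c \right)} = 0$ ($S{\left(c \right)} = -3 + 3 = 0$)
$n{\left(Y,E \right)} = Y^{2}$
$z{\left(w,N \right)} = 0$ ($z{\left(w,N \right)} = 0^{2} N = 0 N = 0$)
$t{\left(O \right)} = 0$
$\left(-150 + t{\left(S{\left(0 \right)} \right)}\right)^{2} = \left(-150 + 0\right)^{2} = \left(-150\right)^{2} = 22500$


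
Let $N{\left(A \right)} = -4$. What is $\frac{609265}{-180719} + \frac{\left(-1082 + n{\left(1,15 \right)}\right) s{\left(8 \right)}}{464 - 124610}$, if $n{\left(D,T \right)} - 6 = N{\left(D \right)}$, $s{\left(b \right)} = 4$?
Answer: $- \frac{126022065}{37770271} \approx -3.3365$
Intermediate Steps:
$n{\left(D,T \right)} = 2$ ($n{\left(D,T \right)} = 6 - 4 = 2$)
$\frac{609265}{-180719} + \frac{\left(-1082 + n{\left(1,15 \right)}\right) s{\left(8 \right)}}{464 - 124610} = \frac{609265}{-180719} + \frac{\left(-1082 + 2\right) 4}{464 - 124610} = 609265 \left(- \frac{1}{180719}\right) + \frac{\left(-1080\right) 4}{464 - 124610} = - \frac{609265}{180719} - \frac{4320}{-124146} = - \frac{609265}{180719} - - \frac{80}{2299} = - \frac{609265}{180719} + \frac{80}{2299} = - \frac{126022065}{37770271}$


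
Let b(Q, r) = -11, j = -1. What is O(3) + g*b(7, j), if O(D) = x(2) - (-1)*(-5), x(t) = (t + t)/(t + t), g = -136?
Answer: 1492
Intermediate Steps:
x(t) = 1 (x(t) = (2*t)/((2*t)) = (2*t)*(1/(2*t)) = 1)
O(D) = -4 (O(D) = 1 - (-1)*(-5) = 1 - 1*5 = 1 - 5 = -4)
O(3) + g*b(7, j) = -4 - 136*(-11) = -4 + 1496 = 1492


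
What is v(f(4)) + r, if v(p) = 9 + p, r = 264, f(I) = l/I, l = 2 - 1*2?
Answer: 273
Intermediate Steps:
l = 0 (l = 2 - 2 = 0)
f(I) = 0 (f(I) = 0/I = 0)
v(f(4)) + r = (9 + 0) + 264 = 9 + 264 = 273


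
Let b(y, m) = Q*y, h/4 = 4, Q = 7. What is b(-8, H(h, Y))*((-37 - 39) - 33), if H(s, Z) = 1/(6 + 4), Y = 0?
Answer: 6104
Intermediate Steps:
h = 16 (h = 4*4 = 16)
H(s, Z) = 1/10
b(y, m) = 7*y
b(-8, H(h, Y))*((-37 - 39) - 33) = (7*(-8))*((-37 - 39) - 33) = -56*(-76 - 33) = -56*(-109) = 6104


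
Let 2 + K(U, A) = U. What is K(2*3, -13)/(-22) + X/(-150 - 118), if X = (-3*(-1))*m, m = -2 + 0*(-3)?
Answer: -235/1474 ≈ -0.15943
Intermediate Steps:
K(U, A) = -2 + U
m = -2 (m = -2 + 0 = -2)
X = -6 (X = -3*(-1)*(-2) = 3*(-2) = -6)
K(2*3, -13)/(-22) + X/(-150 - 118) = (-2 + 2*3)/(-22) - 6/(-150 - 118) = (-2 + 6)*(-1/22) - 6/(-268) = 4*(-1/22) - 6*(-1/268) = -2/11 + 3/134 = -235/1474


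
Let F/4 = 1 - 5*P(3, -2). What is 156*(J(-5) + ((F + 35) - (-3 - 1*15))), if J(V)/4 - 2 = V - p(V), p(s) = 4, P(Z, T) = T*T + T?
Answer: -1716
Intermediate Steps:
P(Z, T) = T + T**2 (P(Z, T) = T**2 + T = T + T**2)
F = -36 (F = 4*(1 - (-10)*(1 - 2)) = 4*(1 - (-10)*(-1)) = 4*(1 - 5*2) = 4*(1 - 10) = 4*(-9) = -36)
J(V) = -8 + 4*V (J(V) = 8 + 4*(V - 1*4) = 8 + 4*(V - 4) = 8 + 4*(-4 + V) = 8 + (-16 + 4*V) = -8 + 4*V)
156*(J(-5) + ((F + 35) - (-3 - 1*15))) = 156*((-8 + 4*(-5)) + ((-36 + 35) - (-3 - 1*15))) = 156*((-8 - 20) + (-1 - (-3 - 15))) = 156*(-28 + (-1 - 1*(-18))) = 156*(-28 + (-1 + 18)) = 156*(-28 + 17) = 156*(-11) = -1716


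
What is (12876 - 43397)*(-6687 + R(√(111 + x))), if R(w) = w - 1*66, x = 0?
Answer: 206108313 - 30521*√111 ≈ 2.0579e+8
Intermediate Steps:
R(w) = -66 + w (R(w) = w - 66 = -66 + w)
(12876 - 43397)*(-6687 + R(√(111 + x))) = (12876 - 43397)*(-6687 + (-66 + √(111 + 0))) = -30521*(-6687 + (-66 + √111)) = -30521*(-6753 + √111) = 206108313 - 30521*√111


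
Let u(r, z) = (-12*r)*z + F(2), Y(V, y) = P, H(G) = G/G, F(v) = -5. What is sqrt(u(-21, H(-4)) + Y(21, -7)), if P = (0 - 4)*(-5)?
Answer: sqrt(267) ≈ 16.340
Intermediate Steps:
P = 20 (P = -4*(-5) = 20)
H(G) = 1
Y(V, y) = 20
u(r, z) = -5 - 12*r*z (u(r, z) = (-12*r)*z - 5 = -12*r*z - 5 = -5 - 12*r*z)
sqrt(u(-21, H(-4)) + Y(21, -7)) = sqrt((-5 - 12*(-21)*1) + 20) = sqrt((-5 + 252) + 20) = sqrt(247 + 20) = sqrt(267)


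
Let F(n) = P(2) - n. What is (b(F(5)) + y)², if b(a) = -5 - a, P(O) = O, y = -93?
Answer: 9025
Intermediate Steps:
F(n) = 2 - n
(b(F(5)) + y)² = ((-5 - (2 - 1*5)) - 93)² = ((-5 - (2 - 5)) - 93)² = ((-5 - 1*(-3)) - 93)² = ((-5 + 3) - 93)² = (-2 - 93)² = (-95)² = 9025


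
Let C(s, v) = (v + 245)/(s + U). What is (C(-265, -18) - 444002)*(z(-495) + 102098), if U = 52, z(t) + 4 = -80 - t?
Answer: -9694548086377/213 ≈ -4.5514e+10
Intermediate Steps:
z(t) = -84 - t (z(t) = -4 + (-80 - t) = -84 - t)
C(s, v) = (245 + v)/(52 + s) (C(s, v) = (v + 245)/(s + 52) = (245 + v)/(52 + s))
(C(-265, -18) - 444002)*(z(-495) + 102098) = ((245 - 18)/(52 - 265) - 444002)*((-84 - 1*(-495)) + 102098) = (227/(-213) - 444002)*((-84 + 495) + 102098) = (-1/213*227 - 444002)*(411 + 102098) = (-227/213 - 444002)*102509 = -94572653/213*102509 = -9694548086377/213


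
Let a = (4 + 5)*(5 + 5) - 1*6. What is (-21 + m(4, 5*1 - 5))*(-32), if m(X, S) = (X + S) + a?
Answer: -2144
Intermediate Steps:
a = 84 (a = 9*10 - 6 = 90 - 6 = 84)
m(X, S) = 84 + S + X (m(X, S) = (X + S) + 84 = (S + X) + 84 = 84 + S + X)
(-21 + m(4, 5*1 - 5))*(-32) = (-21 + (84 + (5*1 - 5) + 4))*(-32) = (-21 + (84 + (5 - 5) + 4))*(-32) = (-21 + (84 + 0 + 4))*(-32) = (-21 + 88)*(-32) = 67*(-32) = -2144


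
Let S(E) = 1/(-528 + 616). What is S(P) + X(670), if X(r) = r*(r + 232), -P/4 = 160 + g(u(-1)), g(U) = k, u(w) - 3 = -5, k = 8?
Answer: 53181921/88 ≈ 6.0434e+5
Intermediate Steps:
u(w) = -2 (u(w) = 3 - 5 = -2)
g(U) = 8
P = -672 (P = -4*(160 + 8) = -4*168 = -672)
X(r) = r*(232 + r)
S(E) = 1/88
S(P) + X(670) = 1/88 + 670*(232 + 670) = 1/88 + 670*902 = 1/88 + 604340 = 53181921/88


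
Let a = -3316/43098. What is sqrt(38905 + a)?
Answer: 13*sqrt(106898619927)/21549 ≈ 197.24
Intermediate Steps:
a = -1658/21549 (a = -3316*1/43098 = -1658/21549 ≈ -0.076941)
sqrt(38905 + a) = sqrt(38905 - 1658/21549) = sqrt(838362187/21549) = 13*sqrt(106898619927)/21549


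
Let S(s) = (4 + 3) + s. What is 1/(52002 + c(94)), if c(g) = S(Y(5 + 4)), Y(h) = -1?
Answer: 1/52008 ≈ 1.9228e-5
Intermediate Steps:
S(s) = 7 + s
c(g) = 6 (c(g) = 7 - 1 = 6)
1/(52002 + c(94)) = 1/(52002 + 6) = 1/52008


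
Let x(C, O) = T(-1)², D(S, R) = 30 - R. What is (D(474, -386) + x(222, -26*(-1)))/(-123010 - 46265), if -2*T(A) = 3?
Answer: -1673/677100 ≈ -0.0024708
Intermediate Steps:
T(A) = -3/2 (T(A) = -½*3 = -3/2)
x(C, O) = 9/4 (x(C, O) = (-3/2)² = 9/4)
(D(474, -386) + x(222, -26*(-1)))/(-123010 - 46265) = ((30 - 1*(-386)) + 9/4)/(-123010 - 46265) = ((30 + 386) + 9/4)/(-169275) = (416 + 9/4)*(-1/169275) = (1673/4)*(-1/169275) = -1673/677100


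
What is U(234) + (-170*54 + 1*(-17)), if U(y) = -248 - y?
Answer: -9679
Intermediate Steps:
U(234) + (-170*54 + 1*(-17)) = (-248 - 1*234) + (-170*54 + 1*(-17)) = (-248 - 234) + (-9180 - 17) = -482 - 9197 = -9679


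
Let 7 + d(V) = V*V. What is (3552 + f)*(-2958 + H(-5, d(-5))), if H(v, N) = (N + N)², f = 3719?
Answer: -12084402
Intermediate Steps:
d(V) = -7 + V² (d(V) = -7 + V*V = -7 + V²)
H(v, N) = 4*N² (H(v, N) = (2*N)² = 4*N²)
(3552 + f)*(-2958 + H(-5, d(-5))) = (3552 + 3719)*(-2958 + 4*(-7 + (-5)²)²) = 7271*(-2958 + 4*(-7 + 25)²) = 7271*(-2958 + 4*18²) = 7271*(-2958 + 4*324) = 7271*(-2958 + 1296) = 7271*(-1662) = -12084402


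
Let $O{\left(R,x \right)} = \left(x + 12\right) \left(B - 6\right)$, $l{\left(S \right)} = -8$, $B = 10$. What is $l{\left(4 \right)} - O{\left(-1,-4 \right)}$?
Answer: $-40$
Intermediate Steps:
$O{\left(R,x \right)} = 48 + 4 x$ ($O{\left(R,x \right)} = \left(x + 12\right) \left(10 - 6\right) = \left(12 + x\right) 4 = 48 + 4 x$)
$l{\left(4 \right)} - O{\left(-1,-4 \right)} = -8 - \left(48 + 4 \left(-4\right)\right) = -8 - \left(48 - 16\right) = -8 - 32 = -40$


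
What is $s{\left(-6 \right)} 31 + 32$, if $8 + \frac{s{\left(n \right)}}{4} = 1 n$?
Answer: $-1704$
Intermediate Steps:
$s{\left(n \right)} = -32 + 4 n$ ($s{\left(n \right)} = -32 + 4 \cdot 1 n = -32 + 4 n$)
$s{\left(-6 \right)} 31 + 32 = \left(-32 + 4 \left(-6\right)\right) 31 + 32 = \left(-32 - 24\right) 31 + 32 = \left(-56\right) 31 + 32 = -1736 + 32 = -1704$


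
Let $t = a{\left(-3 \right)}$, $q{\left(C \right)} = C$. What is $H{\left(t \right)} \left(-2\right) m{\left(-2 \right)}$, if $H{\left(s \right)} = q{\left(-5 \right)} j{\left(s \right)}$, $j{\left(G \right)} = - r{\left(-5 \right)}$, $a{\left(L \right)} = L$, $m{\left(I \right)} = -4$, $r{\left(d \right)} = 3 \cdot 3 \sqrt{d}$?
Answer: $360 i \sqrt{5} \approx 804.98 i$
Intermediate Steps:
$r{\left(d \right)} = 9 \sqrt{d}$
$t = -3$
$j{\left(G \right)} = - 9 i \sqrt{5}$ ($j{\left(G \right)} = - 9 \sqrt{-5} = - 9 i \sqrt{5}$)
$H{\left(s \right)} = 45 i \sqrt{5}$ ($H{\left(s \right)} = - 5 \left(- 9 i \sqrt{5}\right) = 45 i \sqrt{5}$)
$H{\left(t \right)} \left(-2\right) m{\left(-2 \right)} = 45 i \sqrt{5} \left(-2\right) \left(-4\right) = - 90 i \sqrt{5} \left(-4\right) = 360 i \sqrt{5}$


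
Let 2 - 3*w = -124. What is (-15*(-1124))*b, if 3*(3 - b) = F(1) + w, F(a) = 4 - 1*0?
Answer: -207940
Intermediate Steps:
w = 42 (w = ⅔ - ⅓*(-124) = ⅔ + 124/3 = 42)
F(a) = 4 (F(a) = 4 + 0 = 4)
b = -37/3 (b = 3 - (4 + 42)/3 = 3 - ⅓*46 = 3 - 46/3 = -37/3 ≈ -12.333)
(-15*(-1124))*b = -15*(-1124)*(-37/3) = 16860*(-37/3) = -207940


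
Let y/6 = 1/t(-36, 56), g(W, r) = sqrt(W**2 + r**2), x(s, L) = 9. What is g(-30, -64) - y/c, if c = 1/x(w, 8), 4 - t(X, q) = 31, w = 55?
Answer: 2 + 2*sqrt(1249) ≈ 72.682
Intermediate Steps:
t(X, q) = -27 (t(X, q) = 4 - 1*31 = 4 - 31 = -27)
y = -2/9 (y = 6/(-27) = 6*(-1/27) = -2/9 ≈ -0.22222)
c = 1/9 ≈ 0.11111
g(-30, -64) - y/c = sqrt((-30)**2 + (-64)**2) - (-2)/(9*1/9) = sqrt(900 + 4096) - (-2)*9/9 = sqrt(4996) - 1*(-2) = 2*sqrt(1249) + 2 = 2 + 2*sqrt(1249)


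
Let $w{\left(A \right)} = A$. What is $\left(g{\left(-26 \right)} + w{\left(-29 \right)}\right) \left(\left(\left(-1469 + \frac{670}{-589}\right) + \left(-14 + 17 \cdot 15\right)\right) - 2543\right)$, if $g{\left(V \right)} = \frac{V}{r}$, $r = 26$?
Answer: $\frac{66653670}{589} \approx 1.1316 \cdot 10^{5}$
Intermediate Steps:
$g{\left(V \right)} = \frac{V}{26}$
$\left(g{\left(-26 \right)} + w{\left(-29 \right)}\right) \left(\left(\left(-1469 + \frac{670}{-589}\right) + \left(-14 + 17 \cdot 15\right)\right) - 2543\right) = \left(\frac{1}{26} \left(-26\right) - 29\right) \left(\left(\left(-1469 + \frac{670}{-589}\right) + \left(-14 + 17 \cdot 15\right)\right) - 2543\right) = \left(-1 - 29\right) \left(\left(\left(-1469 + 670 \left(- \frac{1}{589}\right)\right) + \left(-14 + 255\right)\right) - 2543\right) = - 30 \left(\left(\left(-1469 - \frac{670}{589}\right) + 241\right) - 2543\right) = - 30 \left(\left(- \frac{865911}{589} + 241\right) - 2543\right) = - 30 \left(- \frac{723962}{589} - 2543\right) = \left(-30\right) \left(- \frac{2221789}{589}\right) = \frac{66653670}{589}$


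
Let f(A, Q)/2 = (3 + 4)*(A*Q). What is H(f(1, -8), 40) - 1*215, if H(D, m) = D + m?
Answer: -287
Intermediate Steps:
f(A, Q) = 14*A*Q (f(A, Q) = 2*((3 + 4)*(A*Q)) = 2*(7*(A*Q)) = 2*(7*A*Q) = 14*A*Q)
H(f(1, -8), 40) - 1*215 = (14*1*(-8) + 40) - 1*215 = (-112 + 40) - 215 = -72 - 215 = -287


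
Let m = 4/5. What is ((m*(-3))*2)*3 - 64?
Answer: -392/5 ≈ -78.400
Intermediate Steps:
m = ⅘ (m = 4*(⅕) = ⅘ ≈ 0.80000)
((m*(-3))*2)*3 - 64 = (((⅘)*(-3))*2)*3 - 64 = -12/5*2*3 - 64 = -24/5*3 - 64 = -72/5 - 64 = -392/5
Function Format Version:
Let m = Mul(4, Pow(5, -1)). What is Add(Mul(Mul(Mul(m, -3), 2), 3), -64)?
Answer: Rational(-392, 5) ≈ -78.400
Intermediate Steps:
m = Rational(4, 5) (m = Mul(4, Rational(1, 5)) = Rational(4, 5) ≈ 0.80000)
Add(Mul(Mul(Mul(m, -3), 2), 3), -64) = Add(Mul(Mul(Mul(Rational(4, 5), -3), 2), 3), -64) = Add(Mul(Mul(Rational(-12, 5), 2), 3), -64) = Add(Mul(Rational(-24, 5), 3), -64) = Add(Rational(-72, 5), -64) = Rational(-392, 5)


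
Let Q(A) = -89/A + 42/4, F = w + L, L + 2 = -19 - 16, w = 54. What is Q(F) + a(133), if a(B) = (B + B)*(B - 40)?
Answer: 841271/34 ≈ 24743.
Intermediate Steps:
a(B) = 2*B*(-40 + B) (a(B) = (2*B)*(-40 + B) = 2*B*(-40 + B))
L = -37 (L = -2 + (-19 - 16) = -2 - 35 = -37)
F = 17 (F = 54 - 37 = 17)
Q(A) = 21/2 - 89/A (Q(A) = -89/A + 42*(1/4) = -89/A + 21/2 = 21/2 - 89/A)
Q(F) + a(133) = (21/2 - 89/17) + 2*133*(-40 + 133) = (21/2 - 89*1/17) + 2*133*93 = (21/2 - 89/17) + 24738 = 179/34 + 24738 = 841271/34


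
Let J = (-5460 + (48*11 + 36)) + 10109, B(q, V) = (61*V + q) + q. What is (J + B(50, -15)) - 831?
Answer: 3567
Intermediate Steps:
B(q, V) = 2*q + 61*V (B(q, V) = (q + 61*V) + q = 2*q + 61*V)
J = 5213 (J = (-5460 + (528 + 36)) + 10109 = (-5460 + 564) + 10109 = -4896 + 10109 = 5213)
(J + B(50, -15)) - 831 = (5213 + (2*50 + 61*(-15))) - 831 = (5213 + (100 - 915)) - 831 = (5213 - 815) - 831 = 4398 - 831 = 3567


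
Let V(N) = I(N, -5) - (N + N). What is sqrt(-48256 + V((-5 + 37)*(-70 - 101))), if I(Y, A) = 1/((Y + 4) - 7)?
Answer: I*sqrt(44738021019)/1095 ≈ 193.16*I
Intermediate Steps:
I(Y, A) = 1/(-3 + Y) (I(Y, A) = 1/((4 + Y) - 7) = 1/(-3 + Y))
V(N) = 1/(-3 + N) - 2*N (V(N) = 1/(-3 + N) - (N + N) = 1/(-3 + N) - 2*N)
sqrt(-48256 + V((-5 + 37)*(-70 - 101))) = sqrt(-48256 + (1 - 2*(-5 + 37)*(-70 - 101)*(-3 + (-5 + 37)*(-70 - 101)))/(-3 + (-5 + 37)*(-70 - 101))) = sqrt(-48256 + (1 - 2*32*(-171)*(-3 + 32*(-171)))/(-3 + 32*(-171))) = sqrt(-48256 + (1 - 2*(-5472)*(-3 - 5472))/(-3 - 5472)) = sqrt(-48256 + (1 - 2*(-5472)*(-5475))/(-5475)) = sqrt(-48256 - (1 - 59918400)/5475) = sqrt(-48256 - 1/5475*(-59918399)) = sqrt(-48256 + 59918399/5475) = sqrt(-204283201/5475) = I*sqrt(44738021019)/1095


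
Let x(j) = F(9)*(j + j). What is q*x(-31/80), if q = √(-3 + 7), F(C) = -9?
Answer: 279/20 ≈ 13.950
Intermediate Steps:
q = 2 (q = √4 = 2)
x(j) = -18*j (x(j) = -9*(j + j) = -18*j)
q*x(-31/80) = 2*(-(-558)/80) = 2*(-18*(-31/80)) = 2*(279/40) = 279/20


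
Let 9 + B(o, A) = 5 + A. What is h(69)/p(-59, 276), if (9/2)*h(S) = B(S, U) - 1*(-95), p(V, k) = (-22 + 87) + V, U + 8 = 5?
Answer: 88/27 ≈ 3.2593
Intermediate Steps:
U = -3 (U = -8 + 5 = -3)
B(o, A) = -4 + A (B(o, A) = -9 + (5 + A) = -4 + A)
p(V, k) = 65 + V
h(S) = 176/9 (h(S) = 2*((-4 - 3) - 1*(-95))/9 = 2*(-7 + 95)/9 = (2/9)*88 = 176/9)
h(69)/p(-59, 276) = 176/(9*(65 - 59)) = (176/9)/6 = (176/9)*(⅙) = 88/27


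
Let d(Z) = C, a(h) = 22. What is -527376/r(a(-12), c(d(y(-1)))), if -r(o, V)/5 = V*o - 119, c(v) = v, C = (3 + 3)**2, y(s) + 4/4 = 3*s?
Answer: 527376/3365 ≈ 156.72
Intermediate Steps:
y(s) = -1 + 3*s
C = 36 (C = 6**2 = 36)
d(Z) = 36
r(o, V) = 595 - 5*V*o (r(o, V) = -5*(V*o - 119) = -5*(-119 + V*o) = 595 - 5*V*o)
-527376/r(a(-12), c(d(y(-1)))) = -527376/(595 - 5*36*22) = -527376/(595 - 3960) = -527376/(-3365) = -527376*(-1/3365) = 527376/3365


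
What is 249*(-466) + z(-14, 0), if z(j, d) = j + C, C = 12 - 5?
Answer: -116041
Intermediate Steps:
C = 7
z(j, d) = 7 + j (z(j, d) = j + 7 = 7 + j)
249*(-466) + z(-14, 0) = 249*(-466) + (7 - 14) = -116034 - 7 = -116041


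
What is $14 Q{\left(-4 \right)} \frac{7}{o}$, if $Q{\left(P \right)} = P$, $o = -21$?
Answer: $\frac{56}{3} \approx 18.667$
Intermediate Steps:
$14 Q{\left(-4 \right)} \frac{7}{o} = 14 \left(-4\right) \frac{7}{-21} = - 56 \cdot 7 \left(- \frac{1}{21}\right) = \left(-56\right) \left(- \frac{1}{3}\right) = \frac{56}{3}$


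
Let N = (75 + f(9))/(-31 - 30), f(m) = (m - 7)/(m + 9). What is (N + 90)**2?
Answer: 2375002756/301401 ≈ 7879.9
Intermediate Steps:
f(m) = (-7 + m)/(9 + m)
N = -676/549 (N = (75 + (-7 + 9)/(9 + 9))/(-31 - 30) = (75 + 2/18)/(-61) = (75 + (1/18)*2)*(-1/61) = (75 + 1/9)*(-1/61) = (676/9)*(-1/61) = -676/549 ≈ -1.2313)
(N + 90)**2 = (-676/549 + 90)**2 = (48734/549)**2 = 2375002756/301401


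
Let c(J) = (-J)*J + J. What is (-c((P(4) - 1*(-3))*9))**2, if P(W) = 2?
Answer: 3920400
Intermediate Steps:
c(J) = J - J**2 (c(J) = -J**2 + J = J - J**2)
(-c((P(4) - 1*(-3))*9))**2 = (-(2 - 1*(-3))*9*(1 - (2 - 1*(-3))*9))**2 = (-(2 + 3)*9*(1 - (2 + 3)*9))**2 = (-5*9*(1 - 5*9))**2 = (-45*(1 - 1*45))**2 = (-45*(1 - 45))**2 = (-45*(-44))**2 = (-1*(-1980))**2 = 1980**2 = 3920400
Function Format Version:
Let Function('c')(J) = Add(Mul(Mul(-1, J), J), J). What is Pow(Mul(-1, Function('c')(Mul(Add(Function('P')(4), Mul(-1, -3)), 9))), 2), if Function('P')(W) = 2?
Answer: 3920400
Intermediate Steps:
Function('c')(J) = Add(J, Mul(-1, Pow(J, 2))) (Function('c')(J) = Add(Mul(-1, Pow(J, 2)), J) = Add(J, Mul(-1, Pow(J, 2))))
Pow(Mul(-1, Function('c')(Mul(Add(Function('P')(4), Mul(-1, -3)), 9))), 2) = Pow(Mul(-1, Mul(Mul(Add(2, Mul(-1, -3)), 9), Add(1, Mul(-1, Mul(Add(2, Mul(-1, -3)), 9))))), 2) = Pow(Mul(-1, Mul(Mul(Add(2, 3), 9), Add(1, Mul(-1, Mul(Add(2, 3), 9))))), 2) = Pow(Mul(-1, Mul(Mul(5, 9), Add(1, Mul(-1, Mul(5, 9))))), 2) = Pow(Mul(-1, Mul(45, Add(1, Mul(-1, 45)))), 2) = Pow(Mul(-1, Mul(45, Add(1, -45))), 2) = Pow(Mul(-1, Mul(45, -44)), 2) = Pow(Mul(-1, -1980), 2) = Pow(1980, 2) = 3920400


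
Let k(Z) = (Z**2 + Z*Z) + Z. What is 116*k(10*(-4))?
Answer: 366560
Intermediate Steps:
k(Z) = Z + 2*Z**2 (k(Z) = (Z**2 + Z**2) + Z = 2*Z**2 + Z = Z + 2*Z**2)
116*k(10*(-4)) = 116*((10*(-4))*(1 + 2*(10*(-4)))) = 116*(-40*(1 + 2*(-40))) = 116*(-40*(1 - 80)) = 116*(-40*(-79)) = 116*3160 = 366560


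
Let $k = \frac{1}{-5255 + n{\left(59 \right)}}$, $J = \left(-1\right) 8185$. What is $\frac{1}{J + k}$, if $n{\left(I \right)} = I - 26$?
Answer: $- \frac{5222}{42742071} \approx -0.00012217$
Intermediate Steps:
$J = -8185$
$n{\left(I \right)} = -26 + I$
$k = - \frac{1}{5222}$ ($k = \frac{1}{-5255 + \left(-26 + 59\right)} = \frac{1}{-5255 + 33} = \frac{1}{-5222} = - \frac{1}{5222} \approx -0.0001915$)
$\frac{1}{J + k} = \frac{1}{-8185 - \frac{1}{5222}} = \frac{1}{- \frac{42742071}{5222}} = - \frac{5222}{42742071}$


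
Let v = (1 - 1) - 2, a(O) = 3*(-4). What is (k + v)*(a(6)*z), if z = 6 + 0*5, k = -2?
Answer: 288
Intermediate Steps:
a(O) = -12
z = 6 (z = 6 + 0 = 6)
v = -2 (v = 0 - 2 = -2)
(k + v)*(a(6)*z) = (-2 - 2)*(-12*6) = -4*(-72) = 288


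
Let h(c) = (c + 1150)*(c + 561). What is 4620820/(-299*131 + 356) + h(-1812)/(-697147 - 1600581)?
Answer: -5324765474333/44590858432 ≈ -119.41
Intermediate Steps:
h(c) = (561 + c)*(1150 + c) (h(c) = (1150 + c)*(561 + c) = (561 + c)*(1150 + c))
4620820/(-299*131 + 356) + h(-1812)/(-697147 - 1600581) = 4620820/(-299*131 + 356) + (645150 + (-1812)² + 1711*(-1812))/(-697147 - 1600581) = 4620820/(-39169 + 356) + (645150 + 3283344 - 3100332)/(-2297728) = 4620820/(-38813) + 828162*(-1/2297728) = 4620820*(-1/38813) - 414081/1148864 = -4620820/38813 - 414081/1148864 = -5324765474333/44590858432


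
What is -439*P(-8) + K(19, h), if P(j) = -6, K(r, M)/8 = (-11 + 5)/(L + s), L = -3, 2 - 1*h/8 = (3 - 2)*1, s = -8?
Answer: 29022/11 ≈ 2638.4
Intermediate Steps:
h = 8 (h = 16 - 8*(3 - 2) = 16 - 8 = 8)
K(r, M) = 48/11 (K(r, M) = 8*((-11 + 5)/(-3 - 8)) = 8*(-6/(-11)) = 8*(-6*(-1/11)) = 8*(6/11) = 48/11)
-439*P(-8) + K(19, h) = -439*(-6) + 48/11 = 2634 + 48/11 = 29022/11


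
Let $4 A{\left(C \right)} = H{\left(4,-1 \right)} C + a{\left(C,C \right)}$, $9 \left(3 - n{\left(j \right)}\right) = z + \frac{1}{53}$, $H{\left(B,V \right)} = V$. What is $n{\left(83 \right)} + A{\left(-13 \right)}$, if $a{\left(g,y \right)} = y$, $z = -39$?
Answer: $\frac{3497}{477} \approx 7.3312$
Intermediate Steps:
$n{\left(j \right)} = \frac{3497}{477}$ ($n{\left(j \right)} = 3 - \frac{-39 + \frac{1}{53}}{9} = 3 - - \frac{2066}{477} = 3 + \frac{2066}{477} = \frac{3497}{477}$)
$A{\left(C \right)} = 0$ ($A{\left(C \right)} = \frac{- C + C}{4} = \frac{1}{4} \cdot 0 = 0$)
$n{\left(83 \right)} + A{\left(-13 \right)} = \frac{3497}{477} + 0 = \frac{3497}{477}$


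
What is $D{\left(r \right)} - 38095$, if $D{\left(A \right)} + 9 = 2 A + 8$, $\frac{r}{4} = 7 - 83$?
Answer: $-38704$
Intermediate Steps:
$r = -304$ ($r = 4 \left(7 - 83\right) = 4 \left(-76\right) = -304$)
$D{\left(A \right)} = -1 + 2 A$ ($D{\left(A \right)} = -9 + \left(2 A + 8\right) = -9 + \left(8 + 2 A\right) = -1 + 2 A$)
$D{\left(r \right)} - 38095 = \left(-1 + 2 \left(-304\right)\right) - 38095 = \left(-1 - 608\right) - 38095 = -609 - 38095 = -38704$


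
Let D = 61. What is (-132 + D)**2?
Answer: 5041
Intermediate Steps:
(-132 + D)**2 = (-132 + 61)**2 = (-71)**2 = 5041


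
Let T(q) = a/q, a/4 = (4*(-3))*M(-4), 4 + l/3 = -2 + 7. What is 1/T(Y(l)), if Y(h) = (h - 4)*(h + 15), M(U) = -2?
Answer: -3/16 ≈ -0.18750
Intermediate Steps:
l = 3 (l = -12 + 3*(-2 + 7) = -12 + 3*5 = -12 + 15 = 3)
a = 96 (a = 4*((4*(-3))*(-2)) = 4*(-12*(-2)) = 4*24 = 96)
Y(h) = (-4 + h)*(15 + h)
T(q) = 96/q
1/T(Y(l)) = 1/(96/(-60 + 3² + 11*3)) = 1/(96/(-60 + 9 + 33)) = 1/(96/(-18)) = 1/(96*(-1/18)) = 1/(-16/3) = -3/16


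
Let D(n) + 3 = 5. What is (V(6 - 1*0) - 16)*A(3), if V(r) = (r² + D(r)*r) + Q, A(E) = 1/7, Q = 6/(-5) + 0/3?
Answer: 22/5 ≈ 4.4000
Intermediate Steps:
Q = -6/5 (Q = 6*(-⅕) + 0*(⅓) = -6/5 + 0 = -6/5 ≈ -1.2000)
D(n) = 2 (D(n) = -3 + 5 = 2)
A(E) = ⅐
V(r) = -6/5 + r² + 2*r (V(r) = (r² + 2*r) - 6/5 = -6/5 + r² + 2*r)
(V(6 - 1*0) - 16)*A(3) = ((-6/5 + (6 - 1*0)² + 2*(6 - 1*0)) - 16)*(⅐) = ((-6/5 + (6 + 0)² + 2*(6 + 0)) - 16)*(⅐) = ((-6/5 + 6² + 2*6) - 16)*(⅐) = ((-6/5 + 36 + 12) - 16)*(⅐) = (234/5 - 16)*(⅐) = (154/5)*(⅐) = 22/5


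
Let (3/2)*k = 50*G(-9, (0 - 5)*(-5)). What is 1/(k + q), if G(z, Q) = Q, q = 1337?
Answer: 3/6511 ≈ 0.00046076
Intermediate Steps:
k = 2500/3 (k = 2*(50*((0 - 5)*(-5)))/3 = 2*(50*(-5*(-5)))/3 = 2*(50*25)/3 = (⅔)*1250 = 2500/3 ≈ 833.33)
1/(k + q) = 1/(2500/3 + 1337) = 1/(6511/3) = 3/6511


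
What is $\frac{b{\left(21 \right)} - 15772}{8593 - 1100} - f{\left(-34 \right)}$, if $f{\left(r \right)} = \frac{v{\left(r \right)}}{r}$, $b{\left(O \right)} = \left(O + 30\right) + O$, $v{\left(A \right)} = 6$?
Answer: $- \frac{244421}{127381} \approx -1.9188$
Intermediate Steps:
$b{\left(O \right)} = 30 + 2 O$ ($b{\left(O \right)} = \left(30 + O\right) + O = 30 + 2 O$)
$f{\left(r \right)} = \frac{6}{r}$
$\frac{b{\left(21 \right)} - 15772}{8593 - 1100} - f{\left(-34 \right)} = \frac{\left(30 + 2 \cdot 21\right) - 15772}{8593 - 1100} - \frac{6}{-34} = \frac{\left(30 + 42\right) - 15772}{7493} - 6 \left(- \frac{1}{34}\right) = \left(72 - 15772\right) \frac{1}{7493} - - \frac{3}{17} = \left(-15700\right) \frac{1}{7493} + \frac{3}{17} = - \frac{15700}{7493} + \frac{3}{17} = - \frac{244421}{127381}$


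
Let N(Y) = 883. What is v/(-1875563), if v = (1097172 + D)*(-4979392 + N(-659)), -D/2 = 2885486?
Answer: -23268555364200/1875563 ≈ -1.2406e+7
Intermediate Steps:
D = -5770972 (D = -2*2885486 = -5770972)
v = 23268555364200 (v = (1097172 - 5770972)*(-4979392 + 883) = -4673800*(-4978509) = 23268555364200)
v/(-1875563) = 23268555364200/(-1875563) = 23268555364200*(-1/1875563) = -23268555364200/1875563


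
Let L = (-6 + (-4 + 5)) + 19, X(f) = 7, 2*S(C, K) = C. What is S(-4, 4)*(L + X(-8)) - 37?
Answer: -79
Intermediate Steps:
S(C, K) = C/2
L = 14 (L = (-6 + 1) + 19 = -5 + 19 = 14)
S(-4, 4)*(L + X(-8)) - 37 = ((½)*(-4))*(14 + 7) - 37 = -2*21 - 37 = -42 - 37 = -79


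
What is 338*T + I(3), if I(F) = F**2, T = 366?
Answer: 123717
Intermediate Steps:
338*T + I(3) = 338*366 + 3**2 = 123708 + 9 = 123717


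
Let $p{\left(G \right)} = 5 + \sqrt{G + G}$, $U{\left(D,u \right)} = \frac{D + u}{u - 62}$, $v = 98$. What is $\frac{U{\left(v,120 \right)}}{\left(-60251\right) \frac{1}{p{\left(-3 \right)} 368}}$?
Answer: $- \frac{200560}{1747279} - \frac{40112 i \sqrt{6}}{1747279} \approx -0.11478 - 0.056233 i$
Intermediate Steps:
$U{\left(D,u \right)} = \frac{D + u}{-62 + u}$
$p{\left(G \right)} = 5 + \sqrt{2} \sqrt{G}$ ($p{\left(G \right)} = 5 + \sqrt{2 G} = 5 + \sqrt{2} \sqrt{G}$)
$\frac{U{\left(v,120 \right)}}{\left(-60251\right) \frac{1}{p{\left(-3 \right)} 368}} = \frac{\frac{1}{-62 + 120} \left(98 + 120\right)}{\left(-60251\right) \frac{1}{\left(5 + \sqrt{2} \sqrt{-3}\right) 368}} = \frac{\frac{1}{58} \cdot 218}{\left(-60251\right) \frac{1}{\left(5 + \sqrt{2} i \sqrt{3}\right) 368}} = \frac{\frac{1}{58} \cdot 218}{\left(-60251\right) \frac{1}{\left(5 + i \sqrt{6}\right) 368}} = \frac{109}{29 \left(- \frac{60251}{1840 + 368 i \sqrt{6}}\right)} = \frac{109 \left(- \frac{1840}{60251} - \frac{368 i \sqrt{6}}{60251}\right)}{29} = - \frac{200560}{1747279} - \frac{40112 i \sqrt{6}}{1747279}$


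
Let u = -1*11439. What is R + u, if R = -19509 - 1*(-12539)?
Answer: -18409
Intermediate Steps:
u = -11439
R = -6970 (R = -19509 + 12539 = -6970)
R + u = -6970 - 11439 = -18409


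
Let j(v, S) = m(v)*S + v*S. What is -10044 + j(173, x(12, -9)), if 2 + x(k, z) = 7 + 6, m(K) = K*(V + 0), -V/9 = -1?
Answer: 8986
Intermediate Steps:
V = 9 (V = -9*(-1) = 9)
m(K) = 9*K (m(K) = K*(9 + 0) = K*9 = 9*K)
x(k, z) = 11 (x(k, z) = -2 + (7 + 6) = -2 + 13 = 11)
j(v, S) = 10*S*v (j(v, S) = (9*v)*S + v*S = 9*S*v + S*v = 10*S*v)
-10044 + j(173, x(12, -9)) = -10044 + 10*11*173 = -10044 + 19030 = 8986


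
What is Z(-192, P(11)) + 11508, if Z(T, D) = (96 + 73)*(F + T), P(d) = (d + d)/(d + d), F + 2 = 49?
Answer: -12997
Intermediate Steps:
F = 47 (F = -2 + 49 = 47)
P(d) = 1 (P(d) = (2*d)/((2*d)) = (2*d)*(1/(2*d)) = 1)
Z(T, D) = 7943 + 169*T (Z(T, D) = (96 + 73)*(47 + T) = 169*(47 + T) = 7943 + 169*T)
Z(-192, P(11)) + 11508 = (7943 + 169*(-192)) + 11508 = (7943 - 32448) + 11508 = -24505 + 11508 = -12997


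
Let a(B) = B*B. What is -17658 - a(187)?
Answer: -52627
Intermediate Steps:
a(B) = B²
-17658 - a(187) = -17658 - 1*187² = -17658 - 1*34969 = -17658 - 34969 = -52627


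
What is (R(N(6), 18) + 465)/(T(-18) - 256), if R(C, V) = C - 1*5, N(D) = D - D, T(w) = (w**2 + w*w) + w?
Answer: 230/187 ≈ 1.2299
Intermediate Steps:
T(w) = w + 2*w**2 (T(w) = (w**2 + w**2) + w = 2*w**2 + w = w + 2*w**2)
N(D) = 0
R(C, V) = -5 + C (R(C, V) = C - 5 = -5 + C)
(R(N(6), 18) + 465)/(T(-18) - 256) = ((-5 + 0) + 465)/(-18*(1 + 2*(-18)) - 256) = (-5 + 465)/(-18*(1 - 36) - 256) = 460/(-18*(-35) - 256) = 460/(630 - 256) = 460/374 = 460*(1/374) = 230/187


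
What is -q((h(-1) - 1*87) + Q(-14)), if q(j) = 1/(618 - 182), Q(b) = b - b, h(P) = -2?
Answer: -1/436 ≈ -0.0022936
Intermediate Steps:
Q(b) = 0
q(j) = 1/436
-q((h(-1) - 1*87) + Q(-14)) = -1*1/436 = -1/436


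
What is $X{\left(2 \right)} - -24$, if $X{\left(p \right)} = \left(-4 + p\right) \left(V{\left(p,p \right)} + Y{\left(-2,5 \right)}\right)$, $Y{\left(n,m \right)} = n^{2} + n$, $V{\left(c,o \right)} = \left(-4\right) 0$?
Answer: $20$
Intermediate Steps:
$V{\left(c,o \right)} = 0$
$Y{\left(n,m \right)} = n + n^{2}$
$X{\left(p \right)} = -8 + 2 p$ ($X{\left(p \right)} = \left(-4 + p\right) \left(0 - 2 \left(1 - 2\right)\right) = \left(-4 + p\right) \left(0 - -2\right) = \left(-4 + p\right) \left(0 + 2\right) = \left(-4 + p\right) 2 = -8 + 2 p$)
$X{\left(2 \right)} - -24 = \left(-8 + 2 \cdot 2\right) - -24 = \left(-8 + 4\right) + 24 = -4 + 24 = 20$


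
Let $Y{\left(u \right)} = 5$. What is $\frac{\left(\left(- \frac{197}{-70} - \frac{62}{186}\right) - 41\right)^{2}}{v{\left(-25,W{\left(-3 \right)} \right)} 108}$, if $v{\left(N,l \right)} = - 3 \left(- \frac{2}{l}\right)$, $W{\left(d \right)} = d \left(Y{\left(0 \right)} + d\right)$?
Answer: $- \frac{65431921}{4762800} \approx -13.738$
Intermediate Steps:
$W{\left(d \right)} = d \left(5 + d\right)$
$v{\left(N,l \right)} = \frac{6}{l}$
$\frac{\left(\left(- \frac{197}{-70} - \frac{62}{186}\right) - 41\right)^{2}}{v{\left(-25,W{\left(-3 \right)} \right)} 108} = \frac{\left(\left(- \frac{197}{-70} - \frac{62}{186}\right) - 41\right)^{2}}{\frac{6}{\left(-3\right) \left(5 - 3\right)} 108} = \frac{\left(\left(\left(-197\right) \left(- \frac{1}{70}\right) - \frac{1}{3}\right) - 41\right)^{2}}{\frac{6}{\left(-3\right) 2} \cdot 108} = \frac{\left(\left(\frac{197}{70} - \frac{1}{3}\right) - 41\right)^{2}}{\frac{6}{-6} \cdot 108} = \frac{\left(\frac{521}{210} - 41\right)^{2}}{6 \left(- \frac{1}{6}\right) 108} = \frac{\left(- \frac{8089}{210}\right)^{2}}{\left(-1\right) 108} = \frac{65431921}{44100 \left(-108\right)} = \frac{65431921}{44100} \left(- \frac{1}{108}\right) = - \frac{65431921}{4762800}$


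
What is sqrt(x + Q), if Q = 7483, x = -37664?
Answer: I*sqrt(30181) ≈ 173.73*I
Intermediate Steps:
sqrt(x + Q) = sqrt(-37664 + 7483) = sqrt(-30181) = I*sqrt(30181)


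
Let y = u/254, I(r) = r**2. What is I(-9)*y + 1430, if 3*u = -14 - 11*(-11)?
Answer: 366109/254 ≈ 1441.4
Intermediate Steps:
u = 107/3 (u = (-14 - 11*(-11))/3 = (-14 + 121)/3 = (1/3)*107 = 107/3 ≈ 35.667)
y = 107/762 (y = (107/3)/254 = (107/3)*(1/254) = 107/762 ≈ 0.14042)
I(-9)*y + 1430 = (-9)**2*(107/762) + 1430 = 81*(107/762) + 1430 = 2889/254 + 1430 = 366109/254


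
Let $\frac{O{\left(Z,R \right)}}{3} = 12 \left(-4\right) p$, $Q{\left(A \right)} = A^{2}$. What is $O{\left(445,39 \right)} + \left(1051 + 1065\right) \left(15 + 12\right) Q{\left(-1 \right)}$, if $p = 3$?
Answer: $56700$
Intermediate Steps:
$O{\left(Z,R \right)} = -432$ ($O{\left(Z,R \right)} = 3 \cdot 12 \left(-4\right) 3 = 3 \left(\left(-48\right) 3\right) = 3 \left(-144\right) = -432$)
$O{\left(445,39 \right)} + \left(1051 + 1065\right) \left(15 + 12\right) Q{\left(-1 \right)} = -432 + \left(1051 + 1065\right) \left(15 + 12\right) \left(-1\right)^{2} = -432 + 2116 \cdot 27 \cdot 1 = -432 + 2116 \cdot 27 = -432 + 57132 = 56700$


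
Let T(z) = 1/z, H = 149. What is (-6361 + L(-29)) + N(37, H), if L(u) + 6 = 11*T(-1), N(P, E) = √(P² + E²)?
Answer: -6378 + √23570 ≈ -6224.5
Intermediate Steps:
N(P, E) = √(E² + P²)
T(z) = 1/z
L(u) = -17 (L(u) = -6 + 11/(-1) = -6 + 11*(-1) = -6 - 11 = -17)
(-6361 + L(-29)) + N(37, H) = (-6361 - 17) + √(149² + 37²) = -6378 + √(22201 + 1369) = -6378 + √23570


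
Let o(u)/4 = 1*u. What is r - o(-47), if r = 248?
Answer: 436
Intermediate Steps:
o(u) = 4*u (o(u) = 4*(1*u) = 4*u)
r - o(-47) = 248 - 4*(-47) = 248 - 1*(-188) = 248 + 188 = 436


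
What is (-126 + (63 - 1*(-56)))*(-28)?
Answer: 196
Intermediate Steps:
(-126 + (63 - 1*(-56)))*(-28) = (-126 + (63 + 56))*(-28) = (-126 + 119)*(-28) = -7*(-28) = 196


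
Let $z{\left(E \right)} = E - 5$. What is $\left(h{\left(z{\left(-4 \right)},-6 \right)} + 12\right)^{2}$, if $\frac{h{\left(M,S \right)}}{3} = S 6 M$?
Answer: $968256$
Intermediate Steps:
$z{\left(E \right)} = -5 + E$
$h{\left(M,S \right)} = 18 M S$ ($h{\left(M,S \right)} = 3 S 6 M = 3 \cdot 6 S M = 3 \cdot 6 M S = 18 M S$)
$\left(h{\left(z{\left(-4 \right)},-6 \right)} + 12\right)^{2} = \left(18 \left(-5 - 4\right) \left(-6\right) + 12\right)^{2} = \left(18 \left(-9\right) \left(-6\right) + 12\right)^{2} = \left(972 + 12\right)^{2} = 984^{2} = 968256$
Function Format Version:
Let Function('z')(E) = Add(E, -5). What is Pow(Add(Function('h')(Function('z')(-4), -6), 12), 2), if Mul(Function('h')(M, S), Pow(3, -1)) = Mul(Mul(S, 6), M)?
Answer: 968256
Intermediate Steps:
Function('z')(E) = Add(-5, E)
Function('h')(M, S) = Mul(18, M, S) (Function('h')(M, S) = Mul(3, Mul(Mul(S, 6), M)) = Mul(3, Mul(Mul(6, S), M)) = Mul(3, Mul(6, M, S)) = Mul(18, M, S))
Pow(Add(Function('h')(Function('z')(-4), -6), 12), 2) = Pow(Add(Mul(18, Add(-5, -4), -6), 12), 2) = Pow(Add(Mul(18, -9, -6), 12), 2) = Pow(Add(972, 12), 2) = Pow(984, 2) = 968256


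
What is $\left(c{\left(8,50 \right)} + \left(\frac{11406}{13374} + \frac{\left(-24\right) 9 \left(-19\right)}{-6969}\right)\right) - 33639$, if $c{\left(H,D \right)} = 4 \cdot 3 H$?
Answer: $- \frac{173683180330}{5177967} \approx -33543.0$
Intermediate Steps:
$c{\left(H,D \right)} = 12 H$
$\left(c{\left(8,50 \right)} + \left(\frac{11406}{13374} + \frac{\left(-24\right) 9 \left(-19\right)}{-6969}\right)\right) - 33639 = \left(12 \cdot 8 + \left(\frac{11406}{13374} + \frac{\left(-24\right) 9 \left(-19\right)}{-6969}\right)\right) - 33639 = \left(96 + \left(11406 \cdot \frac{1}{13374} + \left(-216\right) \left(-19\right) \left(- \frac{1}{6969}\right)\right)\right) - 33639 = \left(96 + \left(\frac{1901}{2229} + 4104 \left(- \frac{1}{6969}\right)\right)\right) - 33639 = \left(96 + \left(\frac{1901}{2229} - \frac{1368}{2323}\right)\right) - 33639 = \left(96 + \frac{1366751}{5177967}\right) - 33639 = \frac{498451583}{5177967} - 33639 = - \frac{173683180330}{5177967}$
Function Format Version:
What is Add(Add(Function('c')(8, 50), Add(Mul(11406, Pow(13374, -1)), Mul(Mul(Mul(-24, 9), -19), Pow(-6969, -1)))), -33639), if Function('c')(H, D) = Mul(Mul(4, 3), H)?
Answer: Rational(-173683180330, 5177967) ≈ -33543.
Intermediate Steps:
Function('c')(H, D) = Mul(12, H)
Add(Add(Function('c')(8, 50), Add(Mul(11406, Pow(13374, -1)), Mul(Mul(Mul(-24, 9), -19), Pow(-6969, -1)))), -33639) = Add(Add(Mul(12, 8), Add(Mul(11406, Pow(13374, -1)), Mul(Mul(Mul(-24, 9), -19), Pow(-6969, -1)))), -33639) = Add(Add(96, Add(Mul(11406, Rational(1, 13374)), Mul(Mul(-216, -19), Rational(-1, 6969)))), -33639) = Add(Add(96, Add(Rational(1901, 2229), Mul(4104, Rational(-1, 6969)))), -33639) = Add(Add(96, Add(Rational(1901, 2229), Rational(-1368, 2323))), -33639) = Add(Add(96, Rational(1366751, 5177967)), -33639) = Add(Rational(498451583, 5177967), -33639) = Rational(-173683180330, 5177967)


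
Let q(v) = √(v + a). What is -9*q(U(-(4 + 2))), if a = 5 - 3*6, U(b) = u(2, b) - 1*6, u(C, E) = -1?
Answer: -18*I*√5 ≈ -40.249*I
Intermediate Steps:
U(b) = -7 (U(b) = -1 - 1*6 = -1 - 6 = -7)
a = -13 (a = 5 - 18 = -13)
q(v) = √(-13 + v) (q(v) = √(v - 13) = √(-13 + v))
-9*q(U(-(4 + 2))) = -9*√(-13 - 7) = -18*I*√5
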